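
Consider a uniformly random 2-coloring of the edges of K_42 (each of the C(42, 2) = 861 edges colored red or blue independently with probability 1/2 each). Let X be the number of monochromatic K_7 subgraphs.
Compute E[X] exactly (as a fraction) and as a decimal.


Let X = Σ_S X_S over the C(42, 7) = 26978328 subsets S of size 7, where X_S = 1 if the K_7 on S is monochromatic.
For a fixed S, the K_7 on S has C(7, 2) = 21 edges. P[all 21 edges red] = (1/2)^21, and likewise for blue, so P[monochromatic] = 2·(1/2)^21 = 2^{1 − 21} = 1/1048576.
By linearity: E[X] = C(42, 7) · 2^{1 − 21} = 26978328 · 1/1048576 = 3372291/131072.
Numerically: E[X] ≈ 25.72854.

E[X] = C(42,7)·2^(1−C(7,2)) = 3372291/131072 ≈ 25.72854.


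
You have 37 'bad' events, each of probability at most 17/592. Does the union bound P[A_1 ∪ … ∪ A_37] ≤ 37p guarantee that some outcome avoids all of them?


Union bound: P[∪_{i=1}^{37} A_i] ≤ Σ_i P[A_i] ≤ 37·p = 37·(17/592) = 17/16.
Numerically: 17/16 ≈ 1.0625.
Is 17/16 < 1? NO.
Since the bound 17/16 is ≥ 1, the union bound is uninformative here; it does NOT by itself certify existence.

37·p = 17/16 ≈ 1.0625; existence NOT certified by the union bound.


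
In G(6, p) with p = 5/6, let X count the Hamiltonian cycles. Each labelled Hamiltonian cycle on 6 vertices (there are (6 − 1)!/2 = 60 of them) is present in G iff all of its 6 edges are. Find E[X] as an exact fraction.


K_6 has (6 − 1)!/2 = 60 labelled Hamiltonian cycles.
For each such Hamiltonian cycle H, let X_H = 1 if all 6 edges of H are present in G. Then P[X_H = 1] = p^{6} = (5/6)^{6} = 15625/46656.
By linearity of expectation: E[X] = Σ_H E[X_H] = 60 · p^{6} = 60 · 15625/46656 = 78125/3888.
Numerically: E[X] ≈ 20.1.

E[X] = 60 · (5/6)^{6} = 78125/3888 ≈ 20.1.


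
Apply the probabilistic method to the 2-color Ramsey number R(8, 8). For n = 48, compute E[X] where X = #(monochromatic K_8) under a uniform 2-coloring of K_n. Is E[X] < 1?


E[X] = C(48, 8) · 2^{1 − 28} = 377348994 · 2^{−27} = 377348994/134217728.
As a reduced fraction: E[X] = 188674497/67108864 ≈ 2.81147.
Is E[X] < 1? NO.
Since E[X] ≥ 1, the first-moment bound is inconclusive at n = 48; it does NOT by itself certify R(8, 8) > 48.

E[X] = 188674497/67108864 ≈ 2.81147; E[X] ≥ 1; first-moment method inconclusive here.


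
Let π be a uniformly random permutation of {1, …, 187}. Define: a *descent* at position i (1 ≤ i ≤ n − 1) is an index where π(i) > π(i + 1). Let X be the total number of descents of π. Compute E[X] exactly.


Write X = Σ X_I over i = 1, …, 186, with X_I the indicator of one descent.
There are 186 indicators.
For each fixed i, the pair (π(i), π(i+1)) is a uniformly random ordered pair of distinct values from {1, …, 187}; by symmetry P[π(i) > π(i+1)] = 1/2.
By linearity: E[X] = 186 · (1/2) = (187 − 1) · (1/2) = 93 ≈ 93.000.

E[X] = 93 = 93.000.


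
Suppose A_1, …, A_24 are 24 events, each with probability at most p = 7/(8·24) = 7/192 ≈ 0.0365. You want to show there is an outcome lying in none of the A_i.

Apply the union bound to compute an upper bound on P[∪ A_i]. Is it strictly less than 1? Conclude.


Union bound: P[∪_{i=1}^{24} A_i] ≤ Σ_i P[A_i] ≤ 24·p = 24·(7/192) = 7/8.
Numerically: 7/8 ≈ 0.8750.
Is 7/8 < 1? YES.
Since P[∪ A_i] ≤ 7/8 < 1, the complement has P[∩ A_i^c] ≥ 1 − 7/8 = 1/8 > 0, so some outcome avoids every A_i.

24·p = 7/8 ≈ 0.8750; existence CERTIFIED by the union bound.


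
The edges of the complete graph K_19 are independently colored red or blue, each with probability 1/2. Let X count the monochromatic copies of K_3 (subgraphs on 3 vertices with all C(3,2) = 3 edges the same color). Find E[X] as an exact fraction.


Let X = Σ_S X_S over the C(19, 3) = 969 subsets S of size 3, where X_S = 1 if the K_3 on S is monochromatic.
For a fixed S, the K_3 on S has C(3, 2) = 3 edges. P[all 3 edges red] = (1/2)^3, and likewise for blue, so P[monochromatic] = 2·(1/2)^3 = 2^{1 − 3} = 1/4.
Summing: E[X] = C(19, 3) · 2^{1 − 3} = 969 · 1/4 = 969/4.
Numerically: E[X] ≈ 242.2500.

E[X] = C(19,3)·2^(1−C(3,2)) = 969/4 ≈ 242.2500.


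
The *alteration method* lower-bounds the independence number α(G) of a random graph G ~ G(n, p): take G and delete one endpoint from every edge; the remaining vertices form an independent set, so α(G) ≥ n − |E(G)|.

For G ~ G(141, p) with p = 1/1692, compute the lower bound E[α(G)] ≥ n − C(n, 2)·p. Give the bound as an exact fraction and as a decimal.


E[|E(G)|] = C(141, 2)·p = 9870 · (1/1692) = 35/6.
E[α(G)] ≥ n − E[|E(G)|] = 141 − 35/6 = 811/6.
Numerically: ≈ 135.16667.
(This is only a lower bound; the true E[α(G)] may be larger.)

E[α(G)] ≥ 811/6 ≈ 135.16667.


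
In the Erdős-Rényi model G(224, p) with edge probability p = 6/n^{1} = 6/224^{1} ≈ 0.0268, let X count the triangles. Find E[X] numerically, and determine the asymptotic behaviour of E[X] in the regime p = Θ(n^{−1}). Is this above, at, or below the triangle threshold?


Number of potential triangles: C(224, 3) = 1848224.
Each occurs with probability p³ ≈ (0.0268)³ ≈ 1.92181e-05.
By linearity: E[X] = C(224, 3)·p³ ≈ 1848224 · 1.92181e-05 ≈ 35.519.
Here α = 1, so p = 6/n is exactly at the triangle threshold p ~ 1/n. Asymptotically E[X] → c³/6 = 6³/6 = 36 ≈ 36.000, a bounded constant. In this regime the triangle count is asymptotically Poisson(c³/6).

E[X] ≈ 35.519; in regime p = Θ(1/n^{1}) E[X] stays bounded (at the triangle threshold p ~ 1/n).


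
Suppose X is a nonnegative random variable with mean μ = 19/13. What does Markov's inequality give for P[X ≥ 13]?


μ = E[X] = 19/13, a = 13.
Markov: P[X ≥ 13] ≤ μ/a = (19/13)/13 = 19/169.
Numerically: ≈ 0.112.
(Since a = 13 > μ = 1.462, the bound 19/169 is < 1 and informative.)

P[X ≥ 13] ≤ 19/169 ≈ 0.112.


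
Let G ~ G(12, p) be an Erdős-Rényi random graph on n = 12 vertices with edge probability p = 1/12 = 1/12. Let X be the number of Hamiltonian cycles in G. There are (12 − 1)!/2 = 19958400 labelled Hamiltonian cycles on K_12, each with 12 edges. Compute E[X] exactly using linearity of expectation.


K_12 has (12 − 1)!/2 = 19958400 labelled Hamiltonian cycles.
For each such Hamiltonian cycle H, let X_H = 1 if all 12 edges of H are present in G. Then P[X_H = 1] = p^{12} = (1/12)^{12} = 1/8916100448256.
Summing the indicators: E[X] = Σ_H E[X_H] = 19958400 · p^{12} = 19958400 · 1/8916100448256 = 1925/859963392.
Numerically: E[X] ≈ 2.23847e-06.

E[X] = 19958400 · (1/12)^{12} = 1925/859963392 ≈ 2.23847e-06.


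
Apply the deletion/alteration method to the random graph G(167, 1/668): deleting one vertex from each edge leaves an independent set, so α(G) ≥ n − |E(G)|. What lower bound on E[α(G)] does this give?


E[|E(G)|] = C(167, 2)·p = 13861 · (1/668) = 83/4.
E[α(G)] ≥ n − E[|E(G)|] = 167 − 83/4 = 585/4.
Numerically: ≈ 146.2500.
(This is only a lower bound; the true E[α(G)] may be larger.)

E[α(G)] ≥ 585/4 ≈ 146.2500.


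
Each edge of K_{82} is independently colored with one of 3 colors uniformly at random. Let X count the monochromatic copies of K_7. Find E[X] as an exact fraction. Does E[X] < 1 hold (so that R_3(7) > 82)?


E[X] = C(82, 7) · 3^{1 − 21} = 3801756816 · 3^{−20} = 3801756816/3486784401.
As a reduced fraction: E[X] = 140805808/129140163 ≈ 1.09033.
Is E[X] < 1? NO.
Since E[X] ≥ 1, the first-moment bound is inconclusive at n = 82; it does NOT by itself certify R_3(7) > 82.

E[X] = 140805808/129140163 ≈ 1.09033; E[X] ≥ 1; first-moment method inconclusive here.


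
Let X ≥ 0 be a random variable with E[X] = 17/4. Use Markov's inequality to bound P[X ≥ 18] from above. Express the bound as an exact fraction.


μ = E[X] = 17/4, a = 18.
Markov: P[X ≥ 18] ≤ μ/a = (17/4)/18 = 17/72.
Numerically: ≈ 0.2361.
(Since a = 18 > μ = 4.2500, the bound 17/72 is < 1 and informative.)

P[X ≥ 18] ≤ 17/72 ≈ 0.2361.


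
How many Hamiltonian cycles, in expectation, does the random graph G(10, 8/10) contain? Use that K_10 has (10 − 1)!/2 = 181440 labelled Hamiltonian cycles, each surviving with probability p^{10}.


K_10 has (10 − 1)!/2 = 181440 labelled Hamiltonian cycles.
For each such Hamiltonian cycle H, let X_H = 1 if all 10 edges of H are present in G. Then P[X_H = 1] = p^{10} = (4/5)^{10} = 1048576/9765625.
Summing the indicators: E[X] = Σ_H E[X_H] = 181440 · p^{10} = 181440 · 1048576/9765625 = 38050725888/1953125.
Numerically: E[X] ≈ 1.948e+04.

E[X] = 181440 · (4/5)^{10} = 38050725888/1953125 ≈ 1.948e+04.


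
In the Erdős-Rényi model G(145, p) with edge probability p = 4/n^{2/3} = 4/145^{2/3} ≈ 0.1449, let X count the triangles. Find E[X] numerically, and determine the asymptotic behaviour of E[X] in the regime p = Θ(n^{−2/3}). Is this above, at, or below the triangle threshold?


Number of potential triangles: C(145, 3) = 497640.
Each occurs with probability p³ ≈ (0.1449)³ ≈ 3.043995e-03.
By linearity: E[X] = C(145, 3)·p³ ≈ 497640 · 3.043995e-03 ≈ 1514.8138.
Since α = 2/3 < 1, p = c/n^{2/3} ≫ 1/n is above the triangle threshold p ~ 1/n. Asymptotically E[X] ~ (c³/6)·n^{3(1−α)} = (4³/6)·n^{1} → ∞; triangles are abundant w.h.p.

E[X] ≈ 1514.8138; in regime p = Θ(1/n^{2/3}) E[X] diverges (above the triangle threshold p ~ 1/n).


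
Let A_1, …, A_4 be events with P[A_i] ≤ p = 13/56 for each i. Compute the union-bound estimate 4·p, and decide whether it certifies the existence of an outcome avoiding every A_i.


Union bound: P[∪_{i=1}^{4} A_i] ≤ Σ_i P[A_i] ≤ 4·p = 4·(13/56) = 13/14.
Numerically: 13/14 ≈ 0.929.
Is 13/14 < 1? YES.
Since P[∪ A_i] ≤ 13/14 < 1, the complement has P[∩ A_i^c] ≥ 1 − 13/14 = 1/14 > 0, so some outcome avoids every A_i.

4·p = 13/14 ≈ 0.929; existence CERTIFIED by the union bound.


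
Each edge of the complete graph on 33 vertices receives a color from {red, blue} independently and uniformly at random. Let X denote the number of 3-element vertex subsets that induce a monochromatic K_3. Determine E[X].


Let X = Σ_S X_S over the C(33, 3) = 5456 subsets S of size 3, where X_S = 1 if the K_3 on S is monochromatic.
For a fixed S, the K_3 on S has C(3, 2) = 3 edges. P[all 3 edges red] = (1/2)^3, and likewise for blue, so P[monochromatic] = 2·(1/2)^3 = 2^{1 − 3} = 1/4.
By linearity of expectation: E[X] = C(33, 3) · 2^{1 − 3} = 5456 · 1/4 = 1364.
Numerically: E[X] ≈ 1364.000.

E[X] = C(33,3)·2^(1−C(3,2)) = 1364 ≈ 1364.000.


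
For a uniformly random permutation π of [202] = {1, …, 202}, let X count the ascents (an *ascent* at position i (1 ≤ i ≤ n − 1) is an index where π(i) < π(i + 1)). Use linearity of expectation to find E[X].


Write X = Σ X_I over i = 1, …, 201, with X_I the indicator of one ascent.
There are 201 indicators.
For each fixed i, the pair (π(i), π(i+1)) is a uniformly random ordered pair of distinct values from {1, …, 202}; by symmetry P[π(i) < π(i+1)] = 1/2.
By linearity: E[X] = 201 · (1/2) = (202 − 1) · (1/2) = 201/2 ≈ 100.500000.

E[X] = 201/2 = 100.500000.


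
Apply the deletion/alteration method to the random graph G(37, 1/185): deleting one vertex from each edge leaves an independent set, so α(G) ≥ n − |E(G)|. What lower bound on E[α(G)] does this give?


E[|E(G)|] = C(37, 2)·p = 666 · (1/185) = 18/5.
E[α(G)] ≥ n − E[|E(G)|] = 37 − 18/5 = 167/5.
Numerically: ≈ 33.400.
(This is only a lower bound; the true E[α(G)] may be larger.)

E[α(G)] ≥ 167/5 ≈ 33.400.


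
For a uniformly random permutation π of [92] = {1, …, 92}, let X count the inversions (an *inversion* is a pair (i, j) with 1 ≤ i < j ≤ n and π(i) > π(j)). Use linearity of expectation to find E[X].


Write X = Σ X_I over the C(92, 2) = 4186 pairs i < j, with X_I the indicator of one inversion.
There are 4186 indicators.
For each fixed pair i < j, the values π(i) and π(j) are two distinct elements of {1, …, 92} in uniformly random order; by symmetry P[π(i) > π(j)] = 1/2.
By linearity: E[X] = 4186 · (1/2) = C(92, 2) · (1/2) = 4186/2 = 2093 ≈ 2093.0000.

E[X] = 2093 = 2093.0000.


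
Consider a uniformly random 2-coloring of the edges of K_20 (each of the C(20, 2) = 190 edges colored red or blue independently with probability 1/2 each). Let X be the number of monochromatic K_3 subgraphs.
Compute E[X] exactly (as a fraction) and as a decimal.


Let X = Σ_S X_S over the C(20, 3) = 1140 subsets S of size 3, where X_S = 1 if the K_3 on S is monochromatic.
For a fixed S, the K_3 on S has C(3, 2) = 3 edges. P[all 3 edges red] = (1/2)^3, and likewise for blue, so P[monochromatic] = 2·(1/2)^3 = 2^{1 − 3} = 1/4.
By linearity: E[X] = C(20, 3) · 2^{1 − 3} = 1140 · 1/4 = 285.
Numerically: E[X] ≈ 285.00000.

E[X] = C(20,3)·2^(1−C(3,2)) = 285 ≈ 285.00000.


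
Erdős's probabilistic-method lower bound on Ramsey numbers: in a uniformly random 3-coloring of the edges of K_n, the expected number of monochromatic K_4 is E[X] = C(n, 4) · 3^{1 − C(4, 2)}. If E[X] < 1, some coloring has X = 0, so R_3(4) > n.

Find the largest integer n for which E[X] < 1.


We need C(n, 4) · 3^{1 − 6} < 1, i.e. C(n, 4) < 3^{6 − 1} = 243.
Check values of n near the boundary:
  n = 9: C(9, 4) = 126; 126 < 243? YES
  n = 10: C(10, 4) = 210; 210 < 243? YES
  n = 11: C(11, 4) = 330; 330 < 243? NO
The largest n with C(n, 4) < 243 is n = 10 (where E[X] = 70/81 ≈ 0.86420). Hence R_3(4) > 10, i.e. R_3(4) ≥ 11.

Largest n = 10; hence R_3(4) > 10.


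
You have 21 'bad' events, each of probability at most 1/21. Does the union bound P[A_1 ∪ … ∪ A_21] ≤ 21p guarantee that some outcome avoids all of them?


Union bound: P[∪_{i=1}^{21} A_i] ≤ Σ_i P[A_i] ≤ 21·p = 21·(1/21) = 1.
Numerically: 1 ≈ 1.0000000.
Is 1 < 1? NO.
Since the bound 1 is ≥ 1, the union bound is uninformative here; it does NOT by itself certify existence.

21·p = 1 ≈ 1.0000000; existence NOT certified by the union bound.


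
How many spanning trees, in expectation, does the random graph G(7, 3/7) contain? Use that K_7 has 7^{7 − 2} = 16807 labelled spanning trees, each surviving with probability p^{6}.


K_7 has 7^{7 − 2} = 16807 labelled spanning trees.
For each such spanning tree H, let X_H = 1 if all 6 edges of H are present in G. Then P[X_H = 1] = p^{6} = (3/7)^{6} = 729/117649.
By linearity of expectation: E[X] = Σ_H E[X_H] = 16807 · p^{6} = 16807 · 729/117649 = 729/7.
Numerically: E[X] ≈ 104.14.

E[X] = 16807 · (3/7)^{6} = 729/7 ≈ 104.14.


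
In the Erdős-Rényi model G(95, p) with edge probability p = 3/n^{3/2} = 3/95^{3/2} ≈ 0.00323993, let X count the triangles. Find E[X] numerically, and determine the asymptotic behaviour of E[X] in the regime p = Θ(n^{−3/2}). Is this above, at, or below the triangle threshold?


Number of potential triangles: C(95, 3) = 138415.
Each occurs with probability p³ ≈ (0.00323993)³ ≈ 3.40100711e-08.
By linearity: E[X] = C(95, 3)·p³ ≈ 138415 · 3.40100711e-08 ≈ 0.004708.
Since α = 3/2 > 1, p = c/n^{3/2} = o(1/n) is below the triangle threshold p ~ 1/n. Asymptotically E[X] ~ (c³/6)·n^{3(1−α)} = (3³/6)·n^{-1.5} → 0, so by Markov's inequality G has no triangles w.h.p.

E[X] ≈ 0.004708; in regime p = Θ(1/n^{3/2}) E[X] tends to 0 (below the triangle threshold p ~ 1/n).


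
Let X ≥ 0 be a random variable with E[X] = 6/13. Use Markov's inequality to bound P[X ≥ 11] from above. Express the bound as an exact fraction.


μ = E[X] = 6/13, a = 11.
Markov: P[X ≥ 11] ≤ μ/a = (6/13)/11 = 6/143.
Numerically: ≈ 0.042.
(Since a = 11 > μ = 0.462, the bound 6/143 is < 1 and informative.)

P[X ≥ 11] ≤ 6/143 ≈ 0.042.


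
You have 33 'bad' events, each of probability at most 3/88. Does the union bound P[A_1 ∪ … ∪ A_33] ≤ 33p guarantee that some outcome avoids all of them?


Union bound: P[∪_{i=1}^{33} A_i] ≤ Σ_i P[A_i] ≤ 33·p = 33·(3/88) = 9/8.
Numerically: 9/8 ≈ 1.12500.
Is 9/8 < 1? NO.
Since the bound 9/8 is ≥ 1, the union bound is uninformative here; it does NOT by itself certify existence.

33·p = 9/8 ≈ 1.12500; existence NOT certified by the union bound.


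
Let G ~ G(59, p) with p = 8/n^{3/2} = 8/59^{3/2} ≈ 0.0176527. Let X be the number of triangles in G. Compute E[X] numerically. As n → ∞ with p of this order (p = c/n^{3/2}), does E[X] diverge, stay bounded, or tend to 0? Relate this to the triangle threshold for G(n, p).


Number of potential triangles: C(59, 3) = 32509.
Each occurs with probability p³ ≈ (0.0176527)³ ≈ 5.50092734e-06.
By linearity: E[X] = C(59, 3)·p³ ≈ 32509 · 5.50092734e-06 ≈ 0.178830.
Since α = 3/2 > 1, p = c/n^{3/2} = o(1/n) is below the triangle threshold p ~ 1/n. Asymptotically E[X] ~ (c³/6)·n^{3(1−α)} = (8³/6)·n^{-1.5} → 0, so by Markov's inequality G has no triangles w.h.p.

E[X] ≈ 0.178830; in regime p = Θ(1/n^{3/2}) E[X] tends to 0 (below the triangle threshold p ~ 1/n).


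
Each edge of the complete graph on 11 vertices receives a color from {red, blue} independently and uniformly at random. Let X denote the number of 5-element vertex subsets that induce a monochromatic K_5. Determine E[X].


Let X = Σ_S X_S over the C(11, 5) = 462 subsets S of size 5, where X_S = 1 if the K_5 on S is monochromatic.
For a fixed S, the K_5 on S has C(5, 2) = 10 edges. P[all 10 edges red] = (1/2)^10, and likewise for blue, so P[monochromatic] = 2·(1/2)^10 = 2^{1 − 10} = 1/512.
By linearity: E[X] = C(11, 5) · 2^{1 − 10} = 462 · 1/512 = 231/256.
Numerically: E[X] ≈ 0.902.

E[X] = C(11,5)·2^(1−C(5,2)) = 231/256 ≈ 0.902.


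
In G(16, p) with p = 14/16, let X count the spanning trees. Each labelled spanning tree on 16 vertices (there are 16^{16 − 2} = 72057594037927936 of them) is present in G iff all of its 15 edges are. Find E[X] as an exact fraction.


K_16 has 16^{16 − 2} = 72057594037927936 labelled spanning trees.
For each such spanning tree H, let X_H = 1 if all 15 edges of H are present in G. Then P[X_H = 1] = p^{15} = (7/8)^{15} = 4747561509943/35184372088832.
By linearity of expectation: E[X] = Σ_H E[X_H] = 72057594037927936 · p^{15} = 72057594037927936 · 4747561509943/35184372088832 = 9723005972363264.
Numerically: E[X] ≈ 9.723e+15.

E[X] = 72057594037927936 · (7/8)^{15} = 9723005972363264 ≈ 9.723e+15.


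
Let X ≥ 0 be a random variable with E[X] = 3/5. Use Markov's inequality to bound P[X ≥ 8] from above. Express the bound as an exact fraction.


μ = E[X] = 3/5, a = 8.
Markov: P[X ≥ 8] ≤ μ/a = (3/5)/8 = 3/40.
Numerically: ≈ 0.0750.
(Since a = 8 > μ = 0.6000, the bound 3/40 is < 1 and informative.)

P[X ≥ 8] ≤ 3/40 ≈ 0.0750.


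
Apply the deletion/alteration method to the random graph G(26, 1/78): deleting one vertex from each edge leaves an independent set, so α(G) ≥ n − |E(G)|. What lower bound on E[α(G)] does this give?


E[|E(G)|] = C(26, 2)·p = 325 · (1/78) = 25/6.
E[α(G)] ≥ n − E[|E(G)|] = 26 − 25/6 = 131/6.
Numerically: ≈ 21.833333.
(This is only a lower bound; the true E[α(G)] may be larger.)

E[α(G)] ≥ 131/6 ≈ 21.833333.


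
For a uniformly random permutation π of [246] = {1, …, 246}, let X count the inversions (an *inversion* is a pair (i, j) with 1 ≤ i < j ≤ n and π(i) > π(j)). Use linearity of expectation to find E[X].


Write X = Σ X_I over the C(246, 2) = 30135 pairs i < j, with X_I the indicator of one inversion.
There are 30135 indicators.
For each fixed pair i < j, the values π(i) and π(j) are two distinct elements of {1, …, 246} in uniformly random order; by symmetry P[π(i) > π(j)] = 1/2.
By linearity: E[X] = 30135 · (1/2) = C(246, 2) · (1/2) = 30135/2 = 30135/2 ≈ 15067.500.

E[X] = 30135/2 = 15067.500.


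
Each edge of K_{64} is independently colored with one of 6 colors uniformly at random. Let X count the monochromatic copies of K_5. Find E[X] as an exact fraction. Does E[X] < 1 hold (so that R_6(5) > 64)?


E[X] = C(64, 5) · 6^{1 − 10} = 7624512 · 6^{−9} = 7624512/10077696.
As a reduced fraction: E[X] = 13237/17496 ≈ 0.756573.
Is E[X] < 1? YES.
Since E[X] < 1, there exists a 6-coloring of K_{64} with no monochromatic K_5; hence R_6(5) > 64.

E[X] = 13237/17496 ≈ 0.756573; E[X] < 1, so R_6(5) > 64.


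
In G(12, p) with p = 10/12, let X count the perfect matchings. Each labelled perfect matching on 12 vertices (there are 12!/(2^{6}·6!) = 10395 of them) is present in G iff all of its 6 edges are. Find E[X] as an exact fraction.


K_12 has 12!/(2^{6}·6!) = 10395 labelled perfect matchings.
For each such perfect matching H, let X_H = 1 if all 6 edges of H are present in G. Then P[X_H = 1] = p^{6} = (5/6)^{6} = 15625/46656.
By linearity of expectation: E[X] = Σ_H E[X_H] = 10395 · p^{6} = 10395 · 15625/46656 = 6015625/1728.
Numerically: E[X] ≈ 3481.26.

E[X] = 10395 · (5/6)^{6} = 6015625/1728 ≈ 3481.26.


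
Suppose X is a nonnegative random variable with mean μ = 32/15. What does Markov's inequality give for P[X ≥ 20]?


μ = E[X] = 32/15, a = 20.
Markov: P[X ≥ 20] ≤ μ/a = (32/15)/20 = 8/75.
Numerically: ≈ 0.107.
(Since a = 20 > μ = 2.133, the bound 8/75 is < 1 and informative.)

P[X ≥ 20] ≤ 8/75 ≈ 0.107.


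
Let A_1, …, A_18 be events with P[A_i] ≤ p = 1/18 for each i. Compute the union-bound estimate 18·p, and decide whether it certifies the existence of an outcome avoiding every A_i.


Union bound: P[∪_{i=1}^{18} A_i] ≤ Σ_i P[A_i] ≤ 18·p = 18·(1/18) = 1.
Numerically: 1 ≈ 1.00000.
Is 1 < 1? NO.
Since the bound 1 is ≥ 1, the union bound is uninformative here; it does NOT by itself certify existence.

18·p = 1 ≈ 1.00000; existence NOT certified by the union bound.


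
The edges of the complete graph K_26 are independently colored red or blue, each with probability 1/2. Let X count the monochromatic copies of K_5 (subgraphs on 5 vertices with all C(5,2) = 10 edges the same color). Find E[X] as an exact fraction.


Let X = Σ_S X_S over the C(26, 5) = 65780 subsets S of size 5, where X_S = 1 if the K_5 on S is monochromatic.
For a fixed S, the K_5 on S has C(5, 2) = 10 edges. P[all 10 edges red] = (1/2)^10, and likewise for blue, so P[monochromatic] = 2·(1/2)^10 = 2^{1 − 10} = 1/512.
By linearity of expectation: E[X] = C(26, 5) · 2^{1 − 10} = 65780 · 1/512 = 16445/128.
Numerically: E[X] ≈ 128.4766.

E[X] = C(26,5)·2^(1−C(5,2)) = 16445/128 ≈ 128.4766.


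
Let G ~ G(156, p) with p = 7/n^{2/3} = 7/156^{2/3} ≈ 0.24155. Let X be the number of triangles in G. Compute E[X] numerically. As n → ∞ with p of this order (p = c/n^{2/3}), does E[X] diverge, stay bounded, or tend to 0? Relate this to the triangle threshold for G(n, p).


Number of potential triangles: C(156, 3) = 620620.
Each occurs with probability p³ ≈ (0.24155)³ ≈ 1.4094346e-02.
By linearity: E[X] = C(156, 3)·p³ ≈ 620620 · 1.4094346e-02 ≈ 8747.23291.
Since α = 2/3 < 1, p = c/n^{2/3} ≫ 1/n is above the triangle threshold p ~ 1/n. Asymptotically E[X] ~ (c³/6)·n^{3(1−α)} = (7³/6)·n^{1} → ∞; triangles are abundant w.h.p.

E[X] ≈ 8747.23291; in regime p = Θ(1/n^{2/3}) E[X] diverges (above the triangle threshold p ~ 1/n).


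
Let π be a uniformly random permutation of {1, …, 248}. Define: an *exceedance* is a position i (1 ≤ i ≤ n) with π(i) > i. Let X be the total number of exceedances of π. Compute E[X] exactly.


Write X = Σ_{i=1}^{248} X_i, where X_i = 1_{π(i) > i}.
For each fixed i, π(i) is uniform over {1, …, 248} (marginal of a uniform permutation), so P[π(i) > i] = (n − i)/n. Summing: Σ_{i=1}^{248} (n − i)/n = (0 + 1 + … + 247)/248 = 248(248 − 1)/(2·248) = (248 − 1)/2.
Hence E[X] = Σ_{i=1}^{248} (248 − i)/248 = 247/2 ≈ 123.50000.

E[X] = 247/2 = 123.50000.


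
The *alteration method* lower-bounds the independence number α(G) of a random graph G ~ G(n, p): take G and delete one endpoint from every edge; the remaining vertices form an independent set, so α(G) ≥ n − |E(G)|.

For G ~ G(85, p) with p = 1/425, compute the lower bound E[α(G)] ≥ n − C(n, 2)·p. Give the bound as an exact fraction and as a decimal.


E[|E(G)|] = C(85, 2)·p = 3570 · (1/425) = 42/5.
E[α(G)] ≥ n − E[|E(G)|] = 85 − 42/5 = 383/5.
Numerically: ≈ 76.6000.
(This is only a lower bound; the true E[α(G)] may be larger.)

E[α(G)] ≥ 383/5 ≈ 76.6000.


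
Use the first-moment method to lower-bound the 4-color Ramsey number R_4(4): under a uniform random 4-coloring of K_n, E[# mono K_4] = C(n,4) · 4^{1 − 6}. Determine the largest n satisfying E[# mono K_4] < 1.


We need C(n, 4) · 4^{1 − 6} < 1, i.e. C(n, 4) < 4^{6 − 1} = 1024.
Check values of n near the boundary:
  n = 13: C(13, 4) = 715; 715 < 1024? YES
  n = 14: C(14, 4) = 1001; 1001 < 1024? YES
  n = 15: C(15, 4) = 1365; 1365 < 1024? NO
  n = 16: C(16, 4) = 1820; 1820 < 1024? NO
  n = 17: C(17, 4) = 2380; 2380 < 1024? NO
The largest n with C(n, 4) < 1024 is n = 14 (where E[X] = 1001/1024 ≈ 0.9775391). Hence R_4(4) > 14, i.e. R_4(4) ≥ 15.

Largest n = 14; hence R_4(4) > 14.


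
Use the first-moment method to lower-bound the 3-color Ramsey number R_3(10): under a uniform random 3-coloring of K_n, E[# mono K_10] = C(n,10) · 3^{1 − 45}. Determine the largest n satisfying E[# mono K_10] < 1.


We need C(n, 10) · 3^{1 − 45} < 1, i.e. C(n, 10) < 3^{45 − 1} = 984770902183611232881.
Check values of n near the boundary:
  n = 567: C(567, 10) = 873787071273467749398; 873787071273467749398 < 984770902183611232881? YES
  n = 568: C(568, 10) = 889446337783744949208; 889446337783744949208 < 984770902183611232881? YES
  n = 569: C(569, 10) = 905357721286137524328; 905357721286137524328 < 984770902183611232881? YES
  n = 570: C(570, 10) = 921524823451961408691; 921524823451961408691 < 984770902183611232881? YES
  n = 571: C(571, 10) = 937951290893172842001; 937951290893172842001 < 984770902183611232881? YES
  n = 572: C(572, 10) = 954640815642161682606; 954640815642161682606 < 984770902183611232881? YES
  n = 573: C(573, 10) = 971597135635805762226; 971597135635805762226 < 984770902183611232881? YES
  n = 574: C(574, 10) = 988824035203816502691; 988824035203816502691 < 984770902183611232881? NO
The largest n with C(n, 10) < 984770902183611232881 is n = 573 (where E[X] = 35985079097622435638/36472996377170786403 ≈ 0.987). Hence R_3(10) > 573, i.e. R_3(10) ≥ 574.

Largest n = 573; hence R_3(10) > 573.


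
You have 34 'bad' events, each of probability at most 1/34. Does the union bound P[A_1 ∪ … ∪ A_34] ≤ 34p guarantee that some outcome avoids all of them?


Union bound: P[∪_{i=1}^{34} A_i] ≤ Σ_i P[A_i] ≤ 34·p = 34·(1/34) = 1.
Numerically: 1 ≈ 1.00000.
Is 1 < 1? NO.
Since the bound 1 is ≥ 1, the union bound is uninformative here; it does NOT by itself certify existence.

34·p = 1 ≈ 1.00000; existence NOT certified by the union bound.


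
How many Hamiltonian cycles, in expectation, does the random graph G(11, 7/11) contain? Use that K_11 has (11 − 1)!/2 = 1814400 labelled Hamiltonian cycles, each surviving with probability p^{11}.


K_11 has (11 − 1)!/2 = 1814400 labelled Hamiltonian cycles.
For each such Hamiltonian cycle H, let X_H = 1 if all 11 edges of H are present in G. Then P[X_H = 1] = p^{11} = (7/11)^{11} = 1977326743/285311670611.
By linearity: E[X] = Σ_H E[X_H] = 1814400 · p^{11} = 1814400 · 1977326743/285311670611 = 3587661642499200/285311670611.
Numerically: E[X] ≈ 12575.

E[X] = 1814400 · (7/11)^{11} = 3587661642499200/285311670611 ≈ 12575.


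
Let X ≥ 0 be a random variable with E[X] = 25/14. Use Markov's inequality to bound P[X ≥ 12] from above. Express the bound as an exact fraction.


μ = E[X] = 25/14, a = 12.
Markov: P[X ≥ 12] ≤ μ/a = (25/14)/12 = 25/168.
Numerically: ≈ 0.1488.
(Since a = 12 > μ = 1.7857, the bound 25/168 is < 1 and informative.)

P[X ≥ 12] ≤ 25/168 ≈ 0.1488.


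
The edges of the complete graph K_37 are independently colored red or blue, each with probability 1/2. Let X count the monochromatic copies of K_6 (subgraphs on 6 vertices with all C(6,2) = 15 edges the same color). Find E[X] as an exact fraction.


Let X = Σ_S X_S over the C(37, 6) = 2324784 subsets S of size 6, where X_S = 1 if the K_6 on S is monochromatic.
For a fixed S, the K_6 on S has C(6, 2) = 15 edges. P[all 15 edges red] = (1/2)^15, and likewise for blue, so P[monochromatic] = 2·(1/2)^15 = 2^{1 − 15} = 1/16384.
By linearity: E[X] = C(37, 6) · 2^{1 − 15} = 2324784 · 1/16384 = 145299/1024.
Numerically: E[X] ≈ 141.89355.

E[X] = C(37,6)·2^(1−C(6,2)) = 145299/1024 ≈ 141.89355.


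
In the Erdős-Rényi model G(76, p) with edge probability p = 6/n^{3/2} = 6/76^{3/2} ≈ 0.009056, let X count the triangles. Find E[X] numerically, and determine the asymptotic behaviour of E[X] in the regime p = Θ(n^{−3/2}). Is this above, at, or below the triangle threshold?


Number of potential triangles: C(76, 3) = 70300.
Each occurs with probability p³ ≈ (0.009056)³ ≈ 7.426644e-07.
By linearity: E[X] = C(76, 3)·p³ ≈ 70300 · 7.426644e-07 ≈ 0.0522.
Since α = 3/2 > 1, p = c/n^{3/2} = o(1/n) is below the triangle threshold p ~ 1/n. Asymptotically E[X] ~ (c³/6)·n^{3(1−α)} = (6³/6)·n^{-1.5} → 0, so by Markov's inequality G has no triangles w.h.p.

E[X] ≈ 0.0522; in regime p = Θ(1/n^{3/2}) E[X] tends to 0 (below the triangle threshold p ~ 1/n).


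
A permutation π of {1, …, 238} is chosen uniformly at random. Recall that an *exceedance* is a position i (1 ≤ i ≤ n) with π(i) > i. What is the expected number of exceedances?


Write X = Σ_{i=1}^{238} X_i, where X_i = 1_{π(i) > i}.
For each fixed i, π(i) is uniform over {1, …, 238} (marginal of a uniform permutation), so P[π(i) > i] = (n − i)/n. Summing: Σ_{i=1}^{238} (n − i)/n = (0 + 1 + … + 237)/238 = 238(238 − 1)/(2·238) = (238 − 1)/2.
Hence E[X] = Σ_{i=1}^{238} (238 − i)/238 = 237/2 ≈ 118.50000.

E[X] = 237/2 = 118.50000.


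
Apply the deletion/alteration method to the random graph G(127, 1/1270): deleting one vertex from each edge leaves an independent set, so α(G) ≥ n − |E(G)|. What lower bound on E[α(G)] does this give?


E[|E(G)|] = C(127, 2)·p = 8001 · (1/1270) = 63/10.
E[α(G)] ≥ n − E[|E(G)|] = 127 − 63/10 = 1207/10.
Numerically: ≈ 120.700.
(This is only a lower bound; the true E[α(G)] may be larger.)

E[α(G)] ≥ 1207/10 ≈ 120.700.


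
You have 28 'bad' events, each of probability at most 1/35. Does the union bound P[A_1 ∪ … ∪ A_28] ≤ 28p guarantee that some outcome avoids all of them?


Union bound: P[∪_{i=1}^{28} A_i] ≤ Σ_i P[A_i] ≤ 28·p = 28·(1/35) = 4/5.
Numerically: 4/5 ≈ 0.80000.
Is 4/5 < 1? YES.
Since P[∪ A_i] ≤ 4/5 < 1, the complement has P[∩ A_i^c] ≥ 1 − 4/5 = 1/5 > 0, so some outcome avoids every A_i.

28·p = 4/5 ≈ 0.80000; existence CERTIFIED by the union bound.


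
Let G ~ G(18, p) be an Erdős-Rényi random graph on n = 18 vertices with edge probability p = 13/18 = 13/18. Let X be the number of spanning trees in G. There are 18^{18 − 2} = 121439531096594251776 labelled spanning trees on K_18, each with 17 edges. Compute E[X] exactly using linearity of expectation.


K_18 has 18^{18 − 2} = 121439531096594251776 labelled spanning trees.
For each such spanning tree H, let X_H = 1 if all 17 edges of H are present in G. Then P[X_H = 1] = p^{17} = (13/18)^{17} = 8650415919381337933/2185911559738696531968.
By linearity: E[X] = Σ_H E[X_H] = 121439531096594251776 · p^{17} = 121439531096594251776 · 8650415919381337933/2185911559738696531968 = 8650415919381337933/18.
Numerically: E[X] ≈ 4.81e+17.

E[X] = 121439531096594251776 · (13/18)^{17} = 8650415919381337933/18 ≈ 4.81e+17.


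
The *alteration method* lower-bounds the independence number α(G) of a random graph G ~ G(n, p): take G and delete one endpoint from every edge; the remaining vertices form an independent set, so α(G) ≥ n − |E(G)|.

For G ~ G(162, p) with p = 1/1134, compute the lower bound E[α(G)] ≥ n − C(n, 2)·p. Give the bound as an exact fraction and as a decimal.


E[|E(G)|] = C(162, 2)·p = 13041 · (1/1134) = 23/2.
E[α(G)] ≥ n − E[|E(G)|] = 162 − 23/2 = 301/2.
Numerically: ≈ 150.50000.
(This is only a lower bound; the true E[α(G)] may be larger.)

E[α(G)] ≥ 301/2 ≈ 150.50000.


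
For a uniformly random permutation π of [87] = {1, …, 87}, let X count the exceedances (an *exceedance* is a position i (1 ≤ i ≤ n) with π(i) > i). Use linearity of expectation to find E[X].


Write X = Σ_{i=1}^{87} X_i, where X_i = 1_{π(i) > i}.
For each fixed i, π(i) is uniform over {1, …, 87} (marginal of a uniform permutation), so P[π(i) > i] = (n − i)/n. Summing: Σ_{i=1}^{87} (n − i)/n = (0 + 1 + … + 86)/87 = 87(87 − 1)/(2·87) = (87 − 1)/2.
Hence E[X] = Σ_{i=1}^{87} (87 − i)/87 = 43 ≈ 43.0000.

E[X] = 43 = 43.0000.


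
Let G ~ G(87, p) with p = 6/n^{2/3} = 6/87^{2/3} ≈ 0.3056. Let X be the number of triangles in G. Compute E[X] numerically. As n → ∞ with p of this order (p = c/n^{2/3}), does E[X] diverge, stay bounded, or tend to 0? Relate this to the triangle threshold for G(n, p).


Number of potential triangles: C(87, 3) = 105995.
Each occurs with probability p³ ≈ (0.3056)³ ≈ 2.853746e-02.
By linearity: E[X] = C(87, 3)·p³ ≈ 105995 · 2.853746e-02 ≈ 3024.8276.
Since α = 2/3 < 1, p = c/n^{2/3} ≫ 1/n is above the triangle threshold p ~ 1/n. Asymptotically E[X] ~ (c³/6)·n^{3(1−α)} = (6³/6)·n^{1} → ∞; triangles are abundant w.h.p.

E[X] ≈ 3024.8276; in regime p = Θ(1/n^{2/3}) E[X] diverges (above the triangle threshold p ~ 1/n).


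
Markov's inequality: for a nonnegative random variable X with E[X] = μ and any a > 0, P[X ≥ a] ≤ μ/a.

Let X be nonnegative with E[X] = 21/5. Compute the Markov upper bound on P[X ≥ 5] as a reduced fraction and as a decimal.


μ = E[X] = 21/5, a = 5.
Markov: P[X ≥ 5] ≤ μ/a = (21/5)/5 = 21/25.
Numerically: ≈ 0.8400.
(Since a = 5 > μ = 4.2000, the bound 21/25 is < 1 and informative.)

P[X ≥ 5] ≤ 21/25 ≈ 0.8400.


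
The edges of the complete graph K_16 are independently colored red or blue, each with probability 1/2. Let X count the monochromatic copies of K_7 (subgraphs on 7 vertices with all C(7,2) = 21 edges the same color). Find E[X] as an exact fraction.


Let X = Σ_S X_S over the C(16, 7) = 11440 subsets S of size 7, where X_S = 1 if the K_7 on S is monochromatic.
For a fixed S, the K_7 on S has C(7, 2) = 21 edges. P[all 21 edges red] = (1/2)^21, and likewise for blue, so P[monochromatic] = 2·(1/2)^21 = 2^{1 − 21} = 1/1048576.
Summing: E[X] = C(16, 7) · 2^{1 − 21} = 11440 · 1/1048576 = 715/65536.
Numerically: E[X] ≈ 0.0109.

E[X] = C(16,7)·2^(1−C(7,2)) = 715/65536 ≈ 0.0109.


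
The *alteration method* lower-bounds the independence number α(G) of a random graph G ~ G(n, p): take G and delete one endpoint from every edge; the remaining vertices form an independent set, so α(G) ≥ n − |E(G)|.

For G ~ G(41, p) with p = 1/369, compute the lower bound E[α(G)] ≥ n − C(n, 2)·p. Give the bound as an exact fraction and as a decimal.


E[|E(G)|] = C(41, 2)·p = 820 · (1/369) = 20/9.
E[α(G)] ≥ n − E[|E(G)|] = 41 − 20/9 = 349/9.
Numerically: ≈ 38.777778.
(This is only a lower bound; the true E[α(G)] may be larger.)

E[α(G)] ≥ 349/9 ≈ 38.777778.


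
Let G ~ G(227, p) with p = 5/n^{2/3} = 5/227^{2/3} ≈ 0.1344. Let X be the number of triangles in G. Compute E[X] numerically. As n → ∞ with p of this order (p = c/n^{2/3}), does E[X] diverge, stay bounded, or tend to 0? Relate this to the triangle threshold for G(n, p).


Number of potential triangles: C(227, 3) = 1923825.
Each occurs with probability p³ ≈ (0.1344)³ ≈ 2.425818e-03.
By linearity: E[X] = C(227, 3)·p³ ≈ 1923825 · 2.425818e-03 ≈ 4666.8502.
Since α = 2/3 < 1, p = c/n^{2/3} ≫ 1/n is above the triangle threshold p ~ 1/n. Asymptotically E[X] ~ (c³/6)·n^{3(1−α)} = (5³/6)·n^{1} → ∞; triangles are abundant w.h.p.

E[X] ≈ 4666.8502; in regime p = Θ(1/n^{2/3}) E[X] diverges (above the triangle threshold p ~ 1/n).


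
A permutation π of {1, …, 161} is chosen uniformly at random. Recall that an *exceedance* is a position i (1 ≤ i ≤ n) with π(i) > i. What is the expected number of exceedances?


Write X = Σ_{i=1}^{161} X_i, where X_i = 1_{π(i) > i}.
For each fixed i, π(i) is uniform over {1, …, 161} (marginal of a uniform permutation), so P[π(i) > i] = (n − i)/n. Summing: Σ_{i=1}^{161} (n − i)/n = (0 + 1 + … + 160)/161 = 161(161 − 1)/(2·161) = (161 − 1)/2.
Hence E[X] = Σ_{i=1}^{161} (161 − i)/161 = 80 ≈ 80.00000.

E[X] = 80 = 80.00000.


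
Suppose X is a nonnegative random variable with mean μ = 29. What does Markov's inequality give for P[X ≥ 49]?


μ = E[X] = 29, a = 49.
Markov: P[X ≥ 49] ≤ μ/a = (29)/49 = 29/49.
Numerically: ≈ 0.591837.
(Since a = 49 > μ = 29.000000, the bound 29/49 is < 1 and informative.)

P[X ≥ 49] ≤ 29/49 ≈ 0.591837.


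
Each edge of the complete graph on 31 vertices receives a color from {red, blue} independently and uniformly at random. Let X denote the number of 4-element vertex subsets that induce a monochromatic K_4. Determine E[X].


Let X = Σ_S X_S over the C(31, 4) = 31465 subsets S of size 4, where X_S = 1 if the K_4 on S is monochromatic.
For a fixed S, the K_4 on S has C(4, 2) = 6 edges. P[all 6 edges red] = (1/2)^6, and likewise for blue, so P[monochromatic] = 2·(1/2)^6 = 2^{1 − 6} = 1/32.
By linearity: E[X] = C(31, 4) · 2^{1 − 6} = 31465 · 1/32 = 31465/32.
Numerically: E[X] ≈ 983.281250.

E[X] = C(31,4)·2^(1−C(4,2)) = 31465/32 ≈ 983.281250.


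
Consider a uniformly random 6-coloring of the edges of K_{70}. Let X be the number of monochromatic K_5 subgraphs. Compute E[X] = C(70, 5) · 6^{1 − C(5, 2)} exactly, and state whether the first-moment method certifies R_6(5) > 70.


E[X] = C(70, 5) · 6^{1 − 10} = 12103014 · 6^{−9} = 12103014/10077696.
As a reduced fraction: E[X] = 2017169/1679616 ≈ 1.2010.
Is E[X] < 1? NO.
Since E[X] ≥ 1, the first-moment bound is inconclusive at n = 70; it does NOT by itself certify R_6(5) > 70.

E[X] = 2017169/1679616 ≈ 1.2010; E[X] ≥ 1; first-moment method inconclusive here.


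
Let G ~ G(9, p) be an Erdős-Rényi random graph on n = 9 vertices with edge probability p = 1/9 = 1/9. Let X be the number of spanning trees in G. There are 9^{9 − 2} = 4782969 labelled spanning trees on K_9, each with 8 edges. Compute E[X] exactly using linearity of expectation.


K_9 has 9^{9 − 2} = 4782969 labelled spanning trees.
For each such spanning tree H, let X_H = 1 if all 8 edges of H are present in G. Then P[X_H = 1] = p^{8} = (1/9)^{8} = 1/43046721.
By linearity: E[X] = Σ_H E[X_H] = 4782969 · p^{8} = 4782969 · 1/43046721 = 1/9.
Numerically: E[X] ≈ 0.111111.

E[X] = 4782969 · (1/9)^{8} = 1/9 ≈ 0.111111.


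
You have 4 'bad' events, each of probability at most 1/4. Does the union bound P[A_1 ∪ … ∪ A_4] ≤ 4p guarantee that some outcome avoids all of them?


Union bound: P[∪_{i=1}^{4} A_i] ≤ Σ_i P[A_i] ≤ 4·p = 4·(1/4) = 1.
Numerically: 1 ≈ 1.00000.
Is 1 < 1? NO.
Since the bound 1 is ≥ 1, the union bound is uninformative here; it does NOT by itself certify existence.

4·p = 1 ≈ 1.00000; existence NOT certified by the union bound.


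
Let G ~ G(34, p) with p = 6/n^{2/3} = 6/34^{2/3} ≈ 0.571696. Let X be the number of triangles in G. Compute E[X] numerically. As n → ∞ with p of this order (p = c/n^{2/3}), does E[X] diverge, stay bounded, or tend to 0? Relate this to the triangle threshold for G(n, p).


Number of potential triangles: C(34, 3) = 5984.
Each occurs with probability p³ ≈ (0.571696)³ ≈ 1.86851211e-01.
By linearity: E[X] = C(34, 3)·p³ ≈ 5984 · 1.86851211e-01 ≈ 1118.117647.
Since α = 2/3 < 1, p = c/n^{2/3} ≫ 1/n is above the triangle threshold p ~ 1/n. Asymptotically E[X] ~ (c³/6)·n^{3(1−α)} = (6³/6)·n^{1} → ∞; triangles are abundant w.h.p.

E[X] ≈ 1118.117647; in regime p = Θ(1/n^{2/3}) E[X] diverges (above the triangle threshold p ~ 1/n).
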